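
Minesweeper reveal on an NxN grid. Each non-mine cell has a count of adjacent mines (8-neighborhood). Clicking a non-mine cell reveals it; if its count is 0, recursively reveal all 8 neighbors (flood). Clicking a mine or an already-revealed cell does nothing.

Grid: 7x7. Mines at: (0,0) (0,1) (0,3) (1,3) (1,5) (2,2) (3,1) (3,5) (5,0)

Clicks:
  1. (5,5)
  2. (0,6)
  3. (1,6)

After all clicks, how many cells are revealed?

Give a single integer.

Answer: 23

Derivation:
Click 1 (5,5) count=0: revealed 21 new [(3,2) (3,3) (3,4) (4,1) (4,2) (4,3) (4,4) (4,5) (4,6) (5,1) (5,2) (5,3) (5,4) (5,5) (5,6) (6,1) (6,2) (6,3) (6,4) (6,5) (6,6)] -> total=21
Click 2 (0,6) count=1: revealed 1 new [(0,6)] -> total=22
Click 3 (1,6) count=1: revealed 1 new [(1,6)] -> total=23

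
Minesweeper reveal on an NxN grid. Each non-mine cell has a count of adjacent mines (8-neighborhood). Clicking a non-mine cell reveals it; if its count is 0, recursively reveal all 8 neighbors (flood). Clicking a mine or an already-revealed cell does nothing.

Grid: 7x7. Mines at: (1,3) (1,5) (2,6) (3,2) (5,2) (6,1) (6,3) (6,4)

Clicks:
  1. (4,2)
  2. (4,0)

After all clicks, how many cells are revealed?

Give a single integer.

Click 1 (4,2) count=2: revealed 1 new [(4,2)] -> total=1
Click 2 (4,0) count=0: revealed 15 new [(0,0) (0,1) (0,2) (1,0) (1,1) (1,2) (2,0) (2,1) (2,2) (3,0) (3,1) (4,0) (4,1) (5,0) (5,1)] -> total=16

Answer: 16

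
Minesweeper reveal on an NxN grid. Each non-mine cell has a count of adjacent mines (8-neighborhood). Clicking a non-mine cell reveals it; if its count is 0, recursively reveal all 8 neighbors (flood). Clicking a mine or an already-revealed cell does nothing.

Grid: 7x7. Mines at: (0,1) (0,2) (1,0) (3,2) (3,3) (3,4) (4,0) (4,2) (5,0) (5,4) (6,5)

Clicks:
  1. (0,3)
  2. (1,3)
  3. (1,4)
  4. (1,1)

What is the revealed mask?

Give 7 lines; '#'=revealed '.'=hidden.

Click 1 (0,3) count=1: revealed 1 new [(0,3)] -> total=1
Click 2 (1,3) count=1: revealed 1 new [(1,3)] -> total=2
Click 3 (1,4) count=0: revealed 16 new [(0,4) (0,5) (0,6) (1,4) (1,5) (1,6) (2,3) (2,4) (2,5) (2,6) (3,5) (3,6) (4,5) (4,6) (5,5) (5,6)] -> total=18
Click 4 (1,1) count=3: revealed 1 new [(1,1)] -> total=19

Answer: ...####
.#.####
...####
.....##
.....##
.....##
.......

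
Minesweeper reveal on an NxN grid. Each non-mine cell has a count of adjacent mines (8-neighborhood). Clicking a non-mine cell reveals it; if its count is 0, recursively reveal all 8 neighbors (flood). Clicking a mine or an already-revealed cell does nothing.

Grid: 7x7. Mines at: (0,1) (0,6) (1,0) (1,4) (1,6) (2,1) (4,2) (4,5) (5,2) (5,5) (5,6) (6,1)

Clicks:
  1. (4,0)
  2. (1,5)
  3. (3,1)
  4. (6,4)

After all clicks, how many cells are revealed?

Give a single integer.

Answer: 8

Derivation:
Click 1 (4,0) count=0: revealed 6 new [(3,0) (3,1) (4,0) (4,1) (5,0) (5,1)] -> total=6
Click 2 (1,5) count=3: revealed 1 new [(1,5)] -> total=7
Click 3 (3,1) count=2: revealed 0 new [(none)] -> total=7
Click 4 (6,4) count=1: revealed 1 new [(6,4)] -> total=8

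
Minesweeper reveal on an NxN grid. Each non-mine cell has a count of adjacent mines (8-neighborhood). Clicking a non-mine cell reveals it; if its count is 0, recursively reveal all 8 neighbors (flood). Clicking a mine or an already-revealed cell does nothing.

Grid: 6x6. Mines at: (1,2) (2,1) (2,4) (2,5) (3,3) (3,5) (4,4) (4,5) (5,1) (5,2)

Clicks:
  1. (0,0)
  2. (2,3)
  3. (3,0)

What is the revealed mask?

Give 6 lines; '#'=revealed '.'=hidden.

Click 1 (0,0) count=0: revealed 4 new [(0,0) (0,1) (1,0) (1,1)] -> total=4
Click 2 (2,3) count=3: revealed 1 new [(2,3)] -> total=5
Click 3 (3,0) count=1: revealed 1 new [(3,0)] -> total=6

Answer: ##....
##....
...#..
#.....
......
......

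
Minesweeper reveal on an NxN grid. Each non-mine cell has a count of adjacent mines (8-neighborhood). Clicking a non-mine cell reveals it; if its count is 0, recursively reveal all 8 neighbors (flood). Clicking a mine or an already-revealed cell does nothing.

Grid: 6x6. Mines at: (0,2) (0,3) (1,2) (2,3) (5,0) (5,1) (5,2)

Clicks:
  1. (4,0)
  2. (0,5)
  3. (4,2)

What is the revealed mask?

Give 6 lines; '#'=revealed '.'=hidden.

Click 1 (4,0) count=2: revealed 1 new [(4,0)] -> total=1
Click 2 (0,5) count=0: revealed 15 new [(0,4) (0,5) (1,4) (1,5) (2,4) (2,5) (3,3) (3,4) (3,5) (4,3) (4,4) (4,5) (5,3) (5,4) (5,5)] -> total=16
Click 3 (4,2) count=2: revealed 1 new [(4,2)] -> total=17

Answer: ....##
....##
....##
...###
#.####
...###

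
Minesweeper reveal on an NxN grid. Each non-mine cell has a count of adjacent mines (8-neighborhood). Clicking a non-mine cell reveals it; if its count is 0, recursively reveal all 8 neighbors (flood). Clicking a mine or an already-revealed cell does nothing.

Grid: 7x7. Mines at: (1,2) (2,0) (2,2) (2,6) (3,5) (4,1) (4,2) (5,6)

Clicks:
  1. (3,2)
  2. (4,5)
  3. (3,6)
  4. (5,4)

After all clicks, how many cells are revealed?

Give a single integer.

Click 1 (3,2) count=3: revealed 1 new [(3,2)] -> total=1
Click 2 (4,5) count=2: revealed 1 new [(4,5)] -> total=2
Click 3 (3,6) count=2: revealed 1 new [(3,6)] -> total=3
Click 4 (5,4) count=0: revealed 14 new [(4,3) (4,4) (5,0) (5,1) (5,2) (5,3) (5,4) (5,5) (6,0) (6,1) (6,2) (6,3) (6,4) (6,5)] -> total=17

Answer: 17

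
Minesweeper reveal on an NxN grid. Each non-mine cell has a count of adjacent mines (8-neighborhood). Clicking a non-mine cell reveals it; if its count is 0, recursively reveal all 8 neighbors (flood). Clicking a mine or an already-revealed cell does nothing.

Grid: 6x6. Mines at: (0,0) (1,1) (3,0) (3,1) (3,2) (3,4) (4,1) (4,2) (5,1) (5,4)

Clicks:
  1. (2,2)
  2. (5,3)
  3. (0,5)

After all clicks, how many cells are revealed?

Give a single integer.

Click 1 (2,2) count=3: revealed 1 new [(2,2)] -> total=1
Click 2 (5,3) count=2: revealed 1 new [(5,3)] -> total=2
Click 3 (0,5) count=0: revealed 11 new [(0,2) (0,3) (0,4) (0,5) (1,2) (1,3) (1,4) (1,5) (2,3) (2,4) (2,5)] -> total=13

Answer: 13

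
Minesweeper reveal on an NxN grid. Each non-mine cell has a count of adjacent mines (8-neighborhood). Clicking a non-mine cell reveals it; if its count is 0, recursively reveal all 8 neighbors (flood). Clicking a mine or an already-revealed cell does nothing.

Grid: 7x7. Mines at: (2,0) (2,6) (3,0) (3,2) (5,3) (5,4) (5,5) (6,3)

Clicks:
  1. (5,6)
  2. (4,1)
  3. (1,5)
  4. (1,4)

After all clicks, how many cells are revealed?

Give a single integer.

Answer: 27

Derivation:
Click 1 (5,6) count=1: revealed 1 new [(5,6)] -> total=1
Click 2 (4,1) count=2: revealed 1 new [(4,1)] -> total=2
Click 3 (1,5) count=1: revealed 1 new [(1,5)] -> total=3
Click 4 (1,4) count=0: revealed 24 new [(0,0) (0,1) (0,2) (0,3) (0,4) (0,5) (0,6) (1,0) (1,1) (1,2) (1,3) (1,4) (1,6) (2,1) (2,2) (2,3) (2,4) (2,5) (3,3) (3,4) (3,5) (4,3) (4,4) (4,5)] -> total=27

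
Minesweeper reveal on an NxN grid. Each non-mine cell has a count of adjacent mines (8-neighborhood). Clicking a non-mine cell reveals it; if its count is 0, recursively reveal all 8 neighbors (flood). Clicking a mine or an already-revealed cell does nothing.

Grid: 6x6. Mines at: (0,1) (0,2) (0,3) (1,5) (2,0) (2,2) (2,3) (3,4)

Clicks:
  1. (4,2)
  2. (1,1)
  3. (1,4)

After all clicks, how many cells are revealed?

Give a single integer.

Click 1 (4,2) count=0: revealed 16 new [(3,0) (3,1) (3,2) (3,3) (4,0) (4,1) (4,2) (4,3) (4,4) (4,5) (5,0) (5,1) (5,2) (5,3) (5,4) (5,5)] -> total=16
Click 2 (1,1) count=4: revealed 1 new [(1,1)] -> total=17
Click 3 (1,4) count=3: revealed 1 new [(1,4)] -> total=18

Answer: 18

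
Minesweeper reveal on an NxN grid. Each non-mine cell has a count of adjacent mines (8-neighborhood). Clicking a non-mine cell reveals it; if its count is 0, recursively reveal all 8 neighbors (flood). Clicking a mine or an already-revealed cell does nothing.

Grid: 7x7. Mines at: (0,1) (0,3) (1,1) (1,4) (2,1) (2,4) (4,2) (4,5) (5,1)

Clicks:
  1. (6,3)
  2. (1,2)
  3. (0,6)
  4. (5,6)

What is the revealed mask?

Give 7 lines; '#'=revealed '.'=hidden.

Answer: .....##
..#..##
.....##
.....##
.......
..#####
..#####

Derivation:
Click 1 (6,3) count=0: revealed 10 new [(5,2) (5,3) (5,4) (5,5) (5,6) (6,2) (6,3) (6,4) (6,5) (6,6)] -> total=10
Click 2 (1,2) count=4: revealed 1 new [(1,2)] -> total=11
Click 3 (0,6) count=0: revealed 8 new [(0,5) (0,6) (1,5) (1,6) (2,5) (2,6) (3,5) (3,6)] -> total=19
Click 4 (5,6) count=1: revealed 0 new [(none)] -> total=19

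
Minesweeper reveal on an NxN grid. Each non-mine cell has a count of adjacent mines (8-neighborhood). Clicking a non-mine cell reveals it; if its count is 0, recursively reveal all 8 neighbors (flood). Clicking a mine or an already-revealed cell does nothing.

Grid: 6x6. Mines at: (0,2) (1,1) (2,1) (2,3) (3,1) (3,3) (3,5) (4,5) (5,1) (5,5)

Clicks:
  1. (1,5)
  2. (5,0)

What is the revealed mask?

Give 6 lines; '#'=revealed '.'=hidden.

Click 1 (1,5) count=0: revealed 8 new [(0,3) (0,4) (0,5) (1,3) (1,4) (1,5) (2,4) (2,5)] -> total=8
Click 2 (5,0) count=1: revealed 1 new [(5,0)] -> total=9

Answer: ...###
...###
....##
......
......
#.....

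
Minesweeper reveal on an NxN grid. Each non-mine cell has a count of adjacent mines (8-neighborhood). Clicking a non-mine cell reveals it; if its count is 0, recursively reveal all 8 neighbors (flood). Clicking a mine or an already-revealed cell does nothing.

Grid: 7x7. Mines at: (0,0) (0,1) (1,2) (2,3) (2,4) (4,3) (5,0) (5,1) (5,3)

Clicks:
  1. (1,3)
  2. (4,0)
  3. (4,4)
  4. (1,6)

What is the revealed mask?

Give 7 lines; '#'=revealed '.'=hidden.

Answer: ...####
...####
.....##
....###
#...###
....###
....###

Derivation:
Click 1 (1,3) count=3: revealed 1 new [(1,3)] -> total=1
Click 2 (4,0) count=2: revealed 1 new [(4,0)] -> total=2
Click 3 (4,4) count=2: revealed 1 new [(4,4)] -> total=3
Click 4 (1,6) count=0: revealed 20 new [(0,3) (0,4) (0,5) (0,6) (1,4) (1,5) (1,6) (2,5) (2,6) (3,4) (3,5) (3,6) (4,5) (4,6) (5,4) (5,5) (5,6) (6,4) (6,5) (6,6)] -> total=23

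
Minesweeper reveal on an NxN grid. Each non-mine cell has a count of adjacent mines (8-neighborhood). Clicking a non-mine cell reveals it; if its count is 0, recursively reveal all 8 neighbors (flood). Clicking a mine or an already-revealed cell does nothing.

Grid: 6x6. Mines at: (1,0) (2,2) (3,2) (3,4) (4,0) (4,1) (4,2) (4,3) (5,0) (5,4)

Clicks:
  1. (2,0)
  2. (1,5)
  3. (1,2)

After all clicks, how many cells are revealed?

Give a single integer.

Answer: 14

Derivation:
Click 1 (2,0) count=1: revealed 1 new [(2,0)] -> total=1
Click 2 (1,5) count=0: revealed 13 new [(0,1) (0,2) (0,3) (0,4) (0,5) (1,1) (1,2) (1,3) (1,4) (1,5) (2,3) (2,4) (2,5)] -> total=14
Click 3 (1,2) count=1: revealed 0 new [(none)] -> total=14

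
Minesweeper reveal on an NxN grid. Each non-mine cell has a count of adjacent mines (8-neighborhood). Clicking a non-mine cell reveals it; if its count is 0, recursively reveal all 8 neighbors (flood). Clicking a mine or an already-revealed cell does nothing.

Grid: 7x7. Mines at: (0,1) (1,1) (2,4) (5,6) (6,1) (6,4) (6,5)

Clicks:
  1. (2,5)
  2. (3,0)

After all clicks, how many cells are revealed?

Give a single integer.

Answer: 23

Derivation:
Click 1 (2,5) count=1: revealed 1 new [(2,5)] -> total=1
Click 2 (3,0) count=0: revealed 22 new [(2,0) (2,1) (2,2) (2,3) (3,0) (3,1) (3,2) (3,3) (3,4) (3,5) (4,0) (4,1) (4,2) (4,3) (4,4) (4,5) (5,0) (5,1) (5,2) (5,3) (5,4) (5,5)] -> total=23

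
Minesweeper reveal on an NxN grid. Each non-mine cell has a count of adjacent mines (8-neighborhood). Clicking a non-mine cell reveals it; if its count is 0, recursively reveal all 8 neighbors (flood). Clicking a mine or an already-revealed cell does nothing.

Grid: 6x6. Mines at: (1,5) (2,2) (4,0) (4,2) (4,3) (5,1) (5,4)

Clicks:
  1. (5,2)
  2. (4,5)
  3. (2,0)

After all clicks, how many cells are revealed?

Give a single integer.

Click 1 (5,2) count=3: revealed 1 new [(5,2)] -> total=1
Click 2 (4,5) count=1: revealed 1 new [(4,5)] -> total=2
Click 3 (2,0) count=0: revealed 14 new [(0,0) (0,1) (0,2) (0,3) (0,4) (1,0) (1,1) (1,2) (1,3) (1,4) (2,0) (2,1) (3,0) (3,1)] -> total=16

Answer: 16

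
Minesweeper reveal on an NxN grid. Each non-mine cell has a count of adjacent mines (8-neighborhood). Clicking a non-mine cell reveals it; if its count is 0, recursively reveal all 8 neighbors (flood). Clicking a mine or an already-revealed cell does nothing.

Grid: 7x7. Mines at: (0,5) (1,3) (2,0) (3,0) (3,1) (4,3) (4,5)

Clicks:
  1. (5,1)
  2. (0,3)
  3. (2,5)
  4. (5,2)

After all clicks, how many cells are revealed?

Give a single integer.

Answer: 27

Derivation:
Click 1 (5,1) count=0: revealed 17 new [(4,0) (4,1) (4,2) (5,0) (5,1) (5,2) (5,3) (5,4) (5,5) (5,6) (6,0) (6,1) (6,2) (6,3) (6,4) (6,5) (6,6)] -> total=17
Click 2 (0,3) count=1: revealed 1 new [(0,3)] -> total=18
Click 3 (2,5) count=0: revealed 9 new [(1,4) (1,5) (1,6) (2,4) (2,5) (2,6) (3,4) (3,5) (3,6)] -> total=27
Click 4 (5,2) count=1: revealed 0 new [(none)] -> total=27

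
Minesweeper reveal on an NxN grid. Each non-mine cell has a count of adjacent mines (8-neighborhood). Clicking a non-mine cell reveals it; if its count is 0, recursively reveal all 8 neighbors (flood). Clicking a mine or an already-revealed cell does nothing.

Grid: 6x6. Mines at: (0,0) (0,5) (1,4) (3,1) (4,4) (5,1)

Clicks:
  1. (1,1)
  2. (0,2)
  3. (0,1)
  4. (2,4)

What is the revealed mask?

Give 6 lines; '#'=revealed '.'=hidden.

Click 1 (1,1) count=1: revealed 1 new [(1,1)] -> total=1
Click 2 (0,2) count=0: revealed 8 new [(0,1) (0,2) (0,3) (1,2) (1,3) (2,1) (2,2) (2,3)] -> total=9
Click 3 (0,1) count=1: revealed 0 new [(none)] -> total=9
Click 4 (2,4) count=1: revealed 1 new [(2,4)] -> total=10

Answer: .###..
.###..
.####.
......
......
......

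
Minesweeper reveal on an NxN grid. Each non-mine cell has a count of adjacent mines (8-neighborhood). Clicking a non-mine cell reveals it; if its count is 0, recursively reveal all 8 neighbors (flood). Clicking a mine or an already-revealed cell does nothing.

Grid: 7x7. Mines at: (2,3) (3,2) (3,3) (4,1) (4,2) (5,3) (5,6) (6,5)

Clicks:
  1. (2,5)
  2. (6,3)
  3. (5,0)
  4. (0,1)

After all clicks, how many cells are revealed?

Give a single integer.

Answer: 30

Derivation:
Click 1 (2,5) count=0: revealed 28 new [(0,0) (0,1) (0,2) (0,3) (0,4) (0,5) (0,6) (1,0) (1,1) (1,2) (1,3) (1,4) (1,5) (1,6) (2,0) (2,1) (2,2) (2,4) (2,5) (2,6) (3,0) (3,1) (3,4) (3,5) (3,6) (4,4) (4,5) (4,6)] -> total=28
Click 2 (6,3) count=1: revealed 1 new [(6,3)] -> total=29
Click 3 (5,0) count=1: revealed 1 new [(5,0)] -> total=30
Click 4 (0,1) count=0: revealed 0 new [(none)] -> total=30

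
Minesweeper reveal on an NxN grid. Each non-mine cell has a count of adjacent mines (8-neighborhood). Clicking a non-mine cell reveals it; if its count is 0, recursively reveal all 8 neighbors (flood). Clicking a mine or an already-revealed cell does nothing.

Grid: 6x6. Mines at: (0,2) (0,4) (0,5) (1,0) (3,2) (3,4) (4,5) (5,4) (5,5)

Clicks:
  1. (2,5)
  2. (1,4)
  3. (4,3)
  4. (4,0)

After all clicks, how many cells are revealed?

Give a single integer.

Answer: 14

Derivation:
Click 1 (2,5) count=1: revealed 1 new [(2,5)] -> total=1
Click 2 (1,4) count=2: revealed 1 new [(1,4)] -> total=2
Click 3 (4,3) count=3: revealed 1 new [(4,3)] -> total=3
Click 4 (4,0) count=0: revealed 11 new [(2,0) (2,1) (3,0) (3,1) (4,0) (4,1) (4,2) (5,0) (5,1) (5,2) (5,3)] -> total=14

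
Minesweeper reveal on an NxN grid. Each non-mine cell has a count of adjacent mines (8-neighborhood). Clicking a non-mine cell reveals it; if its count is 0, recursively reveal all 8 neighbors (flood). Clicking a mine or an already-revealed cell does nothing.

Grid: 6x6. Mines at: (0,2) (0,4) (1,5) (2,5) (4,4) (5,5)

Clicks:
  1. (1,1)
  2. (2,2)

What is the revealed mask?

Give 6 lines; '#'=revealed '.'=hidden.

Answer: ##....
#####.
#####.
#####.
####..
####..

Derivation:
Click 1 (1,1) count=1: revealed 1 new [(1,1)] -> total=1
Click 2 (2,2) count=0: revealed 24 new [(0,0) (0,1) (1,0) (1,2) (1,3) (1,4) (2,0) (2,1) (2,2) (2,3) (2,4) (3,0) (3,1) (3,2) (3,3) (3,4) (4,0) (4,1) (4,2) (4,3) (5,0) (5,1) (5,2) (5,3)] -> total=25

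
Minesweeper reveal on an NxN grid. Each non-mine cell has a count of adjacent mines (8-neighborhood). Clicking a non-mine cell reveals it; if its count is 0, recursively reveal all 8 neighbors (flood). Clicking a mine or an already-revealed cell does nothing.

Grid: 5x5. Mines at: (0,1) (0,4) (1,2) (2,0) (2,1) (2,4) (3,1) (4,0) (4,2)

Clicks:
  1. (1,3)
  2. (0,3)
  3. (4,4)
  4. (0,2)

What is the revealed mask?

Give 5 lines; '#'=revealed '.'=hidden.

Click 1 (1,3) count=3: revealed 1 new [(1,3)] -> total=1
Click 2 (0,3) count=2: revealed 1 new [(0,3)] -> total=2
Click 3 (4,4) count=0: revealed 4 new [(3,3) (3,4) (4,3) (4,4)] -> total=6
Click 4 (0,2) count=2: revealed 1 new [(0,2)] -> total=7

Answer: ..##.
...#.
.....
...##
...##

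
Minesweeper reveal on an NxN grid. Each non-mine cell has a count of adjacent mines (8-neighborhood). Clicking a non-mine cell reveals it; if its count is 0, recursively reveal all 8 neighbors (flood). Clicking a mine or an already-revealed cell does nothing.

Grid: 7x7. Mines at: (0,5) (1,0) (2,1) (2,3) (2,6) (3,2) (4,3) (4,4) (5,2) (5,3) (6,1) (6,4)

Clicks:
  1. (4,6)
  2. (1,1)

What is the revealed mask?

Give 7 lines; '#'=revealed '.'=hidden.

Answer: .......
.#.....
.......
.....##
.....##
.....##
.....##

Derivation:
Click 1 (4,6) count=0: revealed 8 new [(3,5) (3,6) (4,5) (4,6) (5,5) (5,6) (6,5) (6,6)] -> total=8
Click 2 (1,1) count=2: revealed 1 new [(1,1)] -> total=9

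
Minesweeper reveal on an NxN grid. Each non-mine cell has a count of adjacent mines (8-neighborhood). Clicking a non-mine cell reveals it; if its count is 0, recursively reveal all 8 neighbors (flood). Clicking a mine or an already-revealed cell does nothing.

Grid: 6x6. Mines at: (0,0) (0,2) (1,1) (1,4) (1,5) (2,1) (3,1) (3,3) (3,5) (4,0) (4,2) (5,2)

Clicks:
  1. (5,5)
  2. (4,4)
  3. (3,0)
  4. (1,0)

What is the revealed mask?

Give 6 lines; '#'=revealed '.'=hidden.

Click 1 (5,5) count=0: revealed 6 new [(4,3) (4,4) (4,5) (5,3) (5,4) (5,5)] -> total=6
Click 2 (4,4) count=2: revealed 0 new [(none)] -> total=6
Click 3 (3,0) count=3: revealed 1 new [(3,0)] -> total=7
Click 4 (1,0) count=3: revealed 1 new [(1,0)] -> total=8

Answer: ......
#.....
......
#.....
...###
...###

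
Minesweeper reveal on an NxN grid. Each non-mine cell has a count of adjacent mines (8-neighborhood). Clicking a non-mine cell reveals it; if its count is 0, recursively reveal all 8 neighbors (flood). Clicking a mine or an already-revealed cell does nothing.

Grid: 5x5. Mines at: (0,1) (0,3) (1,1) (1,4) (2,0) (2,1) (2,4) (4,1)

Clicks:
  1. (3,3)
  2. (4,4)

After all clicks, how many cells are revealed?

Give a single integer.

Answer: 6

Derivation:
Click 1 (3,3) count=1: revealed 1 new [(3,3)] -> total=1
Click 2 (4,4) count=0: revealed 5 new [(3,2) (3,4) (4,2) (4,3) (4,4)] -> total=6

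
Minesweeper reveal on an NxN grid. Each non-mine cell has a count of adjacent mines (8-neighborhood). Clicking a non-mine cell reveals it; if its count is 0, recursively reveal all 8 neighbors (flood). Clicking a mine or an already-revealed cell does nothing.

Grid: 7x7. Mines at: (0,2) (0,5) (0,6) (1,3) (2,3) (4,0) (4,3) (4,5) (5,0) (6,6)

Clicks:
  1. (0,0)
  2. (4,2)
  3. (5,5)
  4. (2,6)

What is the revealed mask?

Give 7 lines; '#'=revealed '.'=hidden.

Answer: ##.....
###.###
###.###
###.###
..#....
.....#.
.......

Derivation:
Click 1 (0,0) count=0: revealed 11 new [(0,0) (0,1) (1,0) (1,1) (1,2) (2,0) (2,1) (2,2) (3,0) (3,1) (3,2)] -> total=11
Click 2 (4,2) count=1: revealed 1 new [(4,2)] -> total=12
Click 3 (5,5) count=2: revealed 1 new [(5,5)] -> total=13
Click 4 (2,6) count=0: revealed 9 new [(1,4) (1,5) (1,6) (2,4) (2,5) (2,6) (3,4) (3,5) (3,6)] -> total=22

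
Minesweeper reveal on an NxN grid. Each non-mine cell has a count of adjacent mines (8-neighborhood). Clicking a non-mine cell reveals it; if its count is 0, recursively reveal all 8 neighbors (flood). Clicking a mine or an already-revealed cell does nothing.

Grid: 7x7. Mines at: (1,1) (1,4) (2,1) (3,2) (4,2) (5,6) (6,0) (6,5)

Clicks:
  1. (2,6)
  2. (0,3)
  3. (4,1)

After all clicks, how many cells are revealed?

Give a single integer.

Answer: 21

Derivation:
Click 1 (2,6) count=0: revealed 19 new [(0,5) (0,6) (1,5) (1,6) (2,3) (2,4) (2,5) (2,6) (3,3) (3,4) (3,5) (3,6) (4,3) (4,4) (4,5) (4,6) (5,3) (5,4) (5,5)] -> total=19
Click 2 (0,3) count=1: revealed 1 new [(0,3)] -> total=20
Click 3 (4,1) count=2: revealed 1 new [(4,1)] -> total=21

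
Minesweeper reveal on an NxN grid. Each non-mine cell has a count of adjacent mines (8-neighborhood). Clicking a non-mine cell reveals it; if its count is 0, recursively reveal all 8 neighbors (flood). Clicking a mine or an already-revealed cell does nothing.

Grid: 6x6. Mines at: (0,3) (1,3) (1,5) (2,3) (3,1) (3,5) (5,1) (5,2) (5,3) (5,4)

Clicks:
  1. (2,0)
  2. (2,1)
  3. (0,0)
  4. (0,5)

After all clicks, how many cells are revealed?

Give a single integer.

Answer: 10

Derivation:
Click 1 (2,0) count=1: revealed 1 new [(2,0)] -> total=1
Click 2 (2,1) count=1: revealed 1 new [(2,1)] -> total=2
Click 3 (0,0) count=0: revealed 7 new [(0,0) (0,1) (0,2) (1,0) (1,1) (1,2) (2,2)] -> total=9
Click 4 (0,5) count=1: revealed 1 new [(0,5)] -> total=10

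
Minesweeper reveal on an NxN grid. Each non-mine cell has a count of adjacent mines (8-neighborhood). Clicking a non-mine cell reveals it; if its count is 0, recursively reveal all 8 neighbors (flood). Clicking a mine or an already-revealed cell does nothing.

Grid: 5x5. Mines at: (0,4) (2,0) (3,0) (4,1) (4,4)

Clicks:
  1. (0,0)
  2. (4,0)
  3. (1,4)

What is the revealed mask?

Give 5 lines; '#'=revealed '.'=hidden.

Click 1 (0,0) count=0: revealed 17 new [(0,0) (0,1) (0,2) (0,3) (1,0) (1,1) (1,2) (1,3) (1,4) (2,1) (2,2) (2,3) (2,4) (3,1) (3,2) (3,3) (3,4)] -> total=17
Click 2 (4,0) count=2: revealed 1 new [(4,0)] -> total=18
Click 3 (1,4) count=1: revealed 0 new [(none)] -> total=18

Answer: ####.
#####
.####
.####
#....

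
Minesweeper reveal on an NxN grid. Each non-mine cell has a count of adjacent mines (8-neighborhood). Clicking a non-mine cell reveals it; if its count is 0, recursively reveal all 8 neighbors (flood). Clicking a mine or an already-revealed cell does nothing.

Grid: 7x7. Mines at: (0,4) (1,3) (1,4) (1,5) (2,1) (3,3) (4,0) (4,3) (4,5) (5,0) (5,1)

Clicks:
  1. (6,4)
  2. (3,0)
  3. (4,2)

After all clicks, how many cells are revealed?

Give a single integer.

Answer: 12

Derivation:
Click 1 (6,4) count=0: revealed 10 new [(5,2) (5,3) (5,4) (5,5) (5,6) (6,2) (6,3) (6,4) (6,5) (6,6)] -> total=10
Click 2 (3,0) count=2: revealed 1 new [(3,0)] -> total=11
Click 3 (4,2) count=3: revealed 1 new [(4,2)] -> total=12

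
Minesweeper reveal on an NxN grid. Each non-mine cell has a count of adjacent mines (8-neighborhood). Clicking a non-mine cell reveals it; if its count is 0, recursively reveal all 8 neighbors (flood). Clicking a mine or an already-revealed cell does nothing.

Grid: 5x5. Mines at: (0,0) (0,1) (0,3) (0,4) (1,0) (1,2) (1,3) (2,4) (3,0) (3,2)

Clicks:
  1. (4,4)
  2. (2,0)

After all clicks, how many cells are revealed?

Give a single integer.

Click 1 (4,4) count=0: revealed 4 new [(3,3) (3,4) (4,3) (4,4)] -> total=4
Click 2 (2,0) count=2: revealed 1 new [(2,0)] -> total=5

Answer: 5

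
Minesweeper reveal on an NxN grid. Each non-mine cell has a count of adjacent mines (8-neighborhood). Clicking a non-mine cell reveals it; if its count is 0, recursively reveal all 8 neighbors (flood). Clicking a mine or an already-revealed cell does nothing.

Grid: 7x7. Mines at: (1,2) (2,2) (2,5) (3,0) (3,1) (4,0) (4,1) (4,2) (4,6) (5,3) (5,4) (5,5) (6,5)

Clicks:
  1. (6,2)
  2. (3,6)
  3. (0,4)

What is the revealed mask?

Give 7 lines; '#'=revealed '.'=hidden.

Answer: ...####
...####
.......
......#
.......
.......
..#....

Derivation:
Click 1 (6,2) count=1: revealed 1 new [(6,2)] -> total=1
Click 2 (3,6) count=2: revealed 1 new [(3,6)] -> total=2
Click 3 (0,4) count=0: revealed 8 new [(0,3) (0,4) (0,5) (0,6) (1,3) (1,4) (1,5) (1,6)] -> total=10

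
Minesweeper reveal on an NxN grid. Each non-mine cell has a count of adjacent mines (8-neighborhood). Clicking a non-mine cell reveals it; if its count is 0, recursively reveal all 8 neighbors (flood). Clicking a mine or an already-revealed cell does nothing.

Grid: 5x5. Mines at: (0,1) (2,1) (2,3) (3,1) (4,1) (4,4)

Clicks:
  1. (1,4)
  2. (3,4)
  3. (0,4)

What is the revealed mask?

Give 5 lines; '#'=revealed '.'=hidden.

Answer: ..###
..###
.....
....#
.....

Derivation:
Click 1 (1,4) count=1: revealed 1 new [(1,4)] -> total=1
Click 2 (3,4) count=2: revealed 1 new [(3,4)] -> total=2
Click 3 (0,4) count=0: revealed 5 new [(0,2) (0,3) (0,4) (1,2) (1,3)] -> total=7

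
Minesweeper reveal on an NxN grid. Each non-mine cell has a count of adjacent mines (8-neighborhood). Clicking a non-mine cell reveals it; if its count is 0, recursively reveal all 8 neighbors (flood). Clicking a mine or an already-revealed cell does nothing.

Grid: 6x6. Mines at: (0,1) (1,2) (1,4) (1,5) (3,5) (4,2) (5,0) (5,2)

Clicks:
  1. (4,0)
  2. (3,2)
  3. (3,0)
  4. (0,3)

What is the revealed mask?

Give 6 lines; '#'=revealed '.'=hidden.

Click 1 (4,0) count=1: revealed 1 new [(4,0)] -> total=1
Click 2 (3,2) count=1: revealed 1 new [(3,2)] -> total=2
Click 3 (3,0) count=0: revealed 7 new [(1,0) (1,1) (2,0) (2,1) (3,0) (3,1) (4,1)] -> total=9
Click 4 (0,3) count=2: revealed 1 new [(0,3)] -> total=10

Answer: ...#..
##....
##....
###...
##....
......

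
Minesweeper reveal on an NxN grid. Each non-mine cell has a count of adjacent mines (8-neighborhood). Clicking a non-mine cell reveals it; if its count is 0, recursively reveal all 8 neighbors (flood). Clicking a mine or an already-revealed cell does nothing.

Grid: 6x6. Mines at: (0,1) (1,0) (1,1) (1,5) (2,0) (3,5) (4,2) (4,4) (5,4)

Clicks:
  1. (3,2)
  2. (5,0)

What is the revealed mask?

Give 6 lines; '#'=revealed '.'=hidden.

Click 1 (3,2) count=1: revealed 1 new [(3,2)] -> total=1
Click 2 (5,0) count=0: revealed 6 new [(3,0) (3,1) (4,0) (4,1) (5,0) (5,1)] -> total=7

Answer: ......
......
......
###...
##....
##....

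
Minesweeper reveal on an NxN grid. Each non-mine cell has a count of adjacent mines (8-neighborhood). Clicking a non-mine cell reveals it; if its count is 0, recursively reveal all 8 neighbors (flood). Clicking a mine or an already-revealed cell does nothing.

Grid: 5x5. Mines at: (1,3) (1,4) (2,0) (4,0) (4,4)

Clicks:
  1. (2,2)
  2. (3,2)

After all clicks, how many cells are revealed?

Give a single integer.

Click 1 (2,2) count=1: revealed 1 new [(2,2)] -> total=1
Click 2 (3,2) count=0: revealed 8 new [(2,1) (2,3) (3,1) (3,2) (3,3) (4,1) (4,2) (4,3)] -> total=9

Answer: 9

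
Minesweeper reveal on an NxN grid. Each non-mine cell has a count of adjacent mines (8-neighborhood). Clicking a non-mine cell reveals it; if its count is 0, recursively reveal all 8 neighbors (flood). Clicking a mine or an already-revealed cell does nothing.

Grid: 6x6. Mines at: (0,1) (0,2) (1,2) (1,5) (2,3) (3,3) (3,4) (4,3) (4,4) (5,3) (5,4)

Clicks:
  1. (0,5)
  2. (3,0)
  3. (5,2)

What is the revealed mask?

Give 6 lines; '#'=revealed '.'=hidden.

Answer: .....#
##....
###...
###...
###...
###...

Derivation:
Click 1 (0,5) count=1: revealed 1 new [(0,5)] -> total=1
Click 2 (3,0) count=0: revealed 14 new [(1,0) (1,1) (2,0) (2,1) (2,2) (3,0) (3,1) (3,2) (4,0) (4,1) (4,2) (5,0) (5,1) (5,2)] -> total=15
Click 3 (5,2) count=2: revealed 0 new [(none)] -> total=15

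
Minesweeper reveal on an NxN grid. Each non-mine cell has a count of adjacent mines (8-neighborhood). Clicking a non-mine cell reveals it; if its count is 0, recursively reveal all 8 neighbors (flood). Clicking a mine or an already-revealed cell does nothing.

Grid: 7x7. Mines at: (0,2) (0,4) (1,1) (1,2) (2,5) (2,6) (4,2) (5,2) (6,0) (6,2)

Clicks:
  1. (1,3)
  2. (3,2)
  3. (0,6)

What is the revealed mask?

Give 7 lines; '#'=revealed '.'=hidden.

Answer: .....##
...#.##
.......
..#....
.......
.......
.......

Derivation:
Click 1 (1,3) count=3: revealed 1 new [(1,3)] -> total=1
Click 2 (3,2) count=1: revealed 1 new [(3,2)] -> total=2
Click 3 (0,6) count=0: revealed 4 new [(0,5) (0,6) (1,5) (1,6)] -> total=6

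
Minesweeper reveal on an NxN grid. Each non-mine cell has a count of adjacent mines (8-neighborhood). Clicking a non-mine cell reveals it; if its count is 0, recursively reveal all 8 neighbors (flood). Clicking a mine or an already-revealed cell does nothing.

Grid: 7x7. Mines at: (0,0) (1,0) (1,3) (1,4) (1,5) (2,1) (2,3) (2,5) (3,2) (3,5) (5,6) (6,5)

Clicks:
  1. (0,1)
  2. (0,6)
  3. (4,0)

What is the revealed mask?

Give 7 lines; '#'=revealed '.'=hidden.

Click 1 (0,1) count=2: revealed 1 new [(0,1)] -> total=1
Click 2 (0,6) count=1: revealed 1 new [(0,6)] -> total=2
Click 3 (4,0) count=0: revealed 17 new [(3,0) (3,1) (4,0) (4,1) (4,2) (4,3) (4,4) (5,0) (5,1) (5,2) (5,3) (5,4) (6,0) (6,1) (6,2) (6,3) (6,4)] -> total=19

Answer: .#....#
.......
.......
##.....
#####..
#####..
#####..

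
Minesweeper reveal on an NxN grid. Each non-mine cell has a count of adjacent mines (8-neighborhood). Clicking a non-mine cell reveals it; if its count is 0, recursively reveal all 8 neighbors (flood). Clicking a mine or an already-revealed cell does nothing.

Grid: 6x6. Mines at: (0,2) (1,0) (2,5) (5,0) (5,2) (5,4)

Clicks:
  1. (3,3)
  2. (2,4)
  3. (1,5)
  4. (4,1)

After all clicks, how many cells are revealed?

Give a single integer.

Answer: 20

Derivation:
Click 1 (3,3) count=0: revealed 19 new [(1,1) (1,2) (1,3) (1,4) (2,0) (2,1) (2,2) (2,3) (2,4) (3,0) (3,1) (3,2) (3,3) (3,4) (4,0) (4,1) (4,2) (4,3) (4,4)] -> total=19
Click 2 (2,4) count=1: revealed 0 new [(none)] -> total=19
Click 3 (1,5) count=1: revealed 1 new [(1,5)] -> total=20
Click 4 (4,1) count=2: revealed 0 new [(none)] -> total=20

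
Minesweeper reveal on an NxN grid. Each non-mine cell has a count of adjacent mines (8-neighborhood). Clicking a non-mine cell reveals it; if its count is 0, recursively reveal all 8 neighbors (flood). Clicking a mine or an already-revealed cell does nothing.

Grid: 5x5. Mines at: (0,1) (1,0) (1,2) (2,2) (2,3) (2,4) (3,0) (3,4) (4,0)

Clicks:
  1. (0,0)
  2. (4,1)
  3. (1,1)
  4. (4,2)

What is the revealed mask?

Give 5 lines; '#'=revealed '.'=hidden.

Click 1 (0,0) count=2: revealed 1 new [(0,0)] -> total=1
Click 2 (4,1) count=2: revealed 1 new [(4,1)] -> total=2
Click 3 (1,1) count=4: revealed 1 new [(1,1)] -> total=3
Click 4 (4,2) count=0: revealed 5 new [(3,1) (3,2) (3,3) (4,2) (4,3)] -> total=8

Answer: #....
.#...
.....
.###.
.###.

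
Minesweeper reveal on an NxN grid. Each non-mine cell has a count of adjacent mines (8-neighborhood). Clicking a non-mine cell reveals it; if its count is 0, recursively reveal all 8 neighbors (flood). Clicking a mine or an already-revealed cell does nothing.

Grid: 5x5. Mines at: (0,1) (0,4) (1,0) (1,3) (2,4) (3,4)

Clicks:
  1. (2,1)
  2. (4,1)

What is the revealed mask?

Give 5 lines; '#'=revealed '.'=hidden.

Click 1 (2,1) count=1: revealed 1 new [(2,1)] -> total=1
Click 2 (4,1) count=0: revealed 11 new [(2,0) (2,2) (2,3) (3,0) (3,1) (3,2) (3,3) (4,0) (4,1) (4,2) (4,3)] -> total=12

Answer: .....
.....
####.
####.
####.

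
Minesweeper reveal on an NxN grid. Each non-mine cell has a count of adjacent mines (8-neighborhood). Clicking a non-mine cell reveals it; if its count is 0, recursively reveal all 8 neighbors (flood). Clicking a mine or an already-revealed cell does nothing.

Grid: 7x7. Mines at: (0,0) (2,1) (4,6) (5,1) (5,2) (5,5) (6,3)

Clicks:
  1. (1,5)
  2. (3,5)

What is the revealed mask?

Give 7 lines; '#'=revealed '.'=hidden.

Click 1 (1,5) count=0: revealed 26 new [(0,1) (0,2) (0,3) (0,4) (0,5) (0,6) (1,1) (1,2) (1,3) (1,4) (1,5) (1,6) (2,2) (2,3) (2,4) (2,5) (2,6) (3,2) (3,3) (3,4) (3,5) (3,6) (4,2) (4,3) (4,4) (4,5)] -> total=26
Click 2 (3,5) count=1: revealed 0 new [(none)] -> total=26

Answer: .######
.######
..#####
..#####
..####.
.......
.......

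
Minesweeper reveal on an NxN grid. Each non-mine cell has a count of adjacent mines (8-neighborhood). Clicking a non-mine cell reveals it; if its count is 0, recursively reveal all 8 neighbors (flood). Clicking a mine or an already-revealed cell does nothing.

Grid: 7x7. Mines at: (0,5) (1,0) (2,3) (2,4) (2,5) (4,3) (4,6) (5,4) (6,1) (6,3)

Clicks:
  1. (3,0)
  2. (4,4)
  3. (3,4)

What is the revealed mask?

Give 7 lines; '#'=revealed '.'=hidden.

Click 1 (3,0) count=0: revealed 12 new [(2,0) (2,1) (2,2) (3,0) (3,1) (3,2) (4,0) (4,1) (4,2) (5,0) (5,1) (5,2)] -> total=12
Click 2 (4,4) count=2: revealed 1 new [(4,4)] -> total=13
Click 3 (3,4) count=4: revealed 1 new [(3,4)] -> total=14

Answer: .......
.......
###....
###.#..
###.#..
###....
.......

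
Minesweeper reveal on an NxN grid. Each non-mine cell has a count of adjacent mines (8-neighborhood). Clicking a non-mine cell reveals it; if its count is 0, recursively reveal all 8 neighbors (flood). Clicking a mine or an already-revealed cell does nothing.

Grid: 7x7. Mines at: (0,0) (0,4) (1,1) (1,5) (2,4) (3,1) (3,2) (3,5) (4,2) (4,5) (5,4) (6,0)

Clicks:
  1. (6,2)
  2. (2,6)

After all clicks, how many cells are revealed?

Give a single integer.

Click 1 (6,2) count=0: revealed 6 new [(5,1) (5,2) (5,3) (6,1) (6,2) (6,3)] -> total=6
Click 2 (2,6) count=2: revealed 1 new [(2,6)] -> total=7

Answer: 7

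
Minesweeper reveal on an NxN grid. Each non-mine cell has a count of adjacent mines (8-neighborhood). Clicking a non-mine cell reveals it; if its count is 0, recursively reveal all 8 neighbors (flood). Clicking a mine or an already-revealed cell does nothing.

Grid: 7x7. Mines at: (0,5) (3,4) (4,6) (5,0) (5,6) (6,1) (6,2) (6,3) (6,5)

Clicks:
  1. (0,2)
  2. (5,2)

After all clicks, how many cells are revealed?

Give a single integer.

Answer: 26

Derivation:
Click 1 (0,2) count=0: revealed 26 new [(0,0) (0,1) (0,2) (0,3) (0,4) (1,0) (1,1) (1,2) (1,3) (1,4) (2,0) (2,1) (2,2) (2,3) (2,4) (3,0) (3,1) (3,2) (3,3) (4,0) (4,1) (4,2) (4,3) (5,1) (5,2) (5,3)] -> total=26
Click 2 (5,2) count=3: revealed 0 new [(none)] -> total=26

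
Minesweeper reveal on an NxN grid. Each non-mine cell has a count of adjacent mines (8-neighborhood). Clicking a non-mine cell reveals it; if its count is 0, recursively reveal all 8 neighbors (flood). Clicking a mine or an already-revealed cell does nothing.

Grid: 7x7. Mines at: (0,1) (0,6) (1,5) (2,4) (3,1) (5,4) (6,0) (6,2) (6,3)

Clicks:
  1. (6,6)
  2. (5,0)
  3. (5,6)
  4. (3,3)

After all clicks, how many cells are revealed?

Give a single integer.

Answer: 12

Derivation:
Click 1 (6,6) count=0: revealed 10 new [(2,5) (2,6) (3,5) (3,6) (4,5) (4,6) (5,5) (5,6) (6,5) (6,6)] -> total=10
Click 2 (5,0) count=1: revealed 1 new [(5,0)] -> total=11
Click 3 (5,6) count=0: revealed 0 new [(none)] -> total=11
Click 4 (3,3) count=1: revealed 1 new [(3,3)] -> total=12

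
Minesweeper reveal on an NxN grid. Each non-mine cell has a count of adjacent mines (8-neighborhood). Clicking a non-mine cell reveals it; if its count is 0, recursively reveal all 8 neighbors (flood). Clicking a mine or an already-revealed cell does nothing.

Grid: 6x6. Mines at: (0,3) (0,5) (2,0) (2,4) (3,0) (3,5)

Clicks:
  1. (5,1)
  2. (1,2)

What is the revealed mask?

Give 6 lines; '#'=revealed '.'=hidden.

Answer: ......
.###..
.###..
.####.
######
######

Derivation:
Click 1 (5,1) count=0: revealed 22 new [(1,1) (1,2) (1,3) (2,1) (2,2) (2,3) (3,1) (3,2) (3,3) (3,4) (4,0) (4,1) (4,2) (4,3) (4,4) (4,5) (5,0) (5,1) (5,2) (5,3) (5,4) (5,5)] -> total=22
Click 2 (1,2) count=1: revealed 0 new [(none)] -> total=22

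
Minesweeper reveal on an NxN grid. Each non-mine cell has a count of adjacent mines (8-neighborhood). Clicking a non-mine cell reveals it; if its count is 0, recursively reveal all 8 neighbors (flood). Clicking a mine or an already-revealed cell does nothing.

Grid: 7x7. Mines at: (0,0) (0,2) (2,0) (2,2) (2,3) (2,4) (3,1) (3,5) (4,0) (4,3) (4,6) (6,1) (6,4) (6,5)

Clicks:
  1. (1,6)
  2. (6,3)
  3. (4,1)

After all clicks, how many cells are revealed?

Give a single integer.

Click 1 (1,6) count=0: revealed 10 new [(0,3) (0,4) (0,5) (0,6) (1,3) (1,4) (1,5) (1,6) (2,5) (2,6)] -> total=10
Click 2 (6,3) count=1: revealed 1 new [(6,3)] -> total=11
Click 3 (4,1) count=2: revealed 1 new [(4,1)] -> total=12

Answer: 12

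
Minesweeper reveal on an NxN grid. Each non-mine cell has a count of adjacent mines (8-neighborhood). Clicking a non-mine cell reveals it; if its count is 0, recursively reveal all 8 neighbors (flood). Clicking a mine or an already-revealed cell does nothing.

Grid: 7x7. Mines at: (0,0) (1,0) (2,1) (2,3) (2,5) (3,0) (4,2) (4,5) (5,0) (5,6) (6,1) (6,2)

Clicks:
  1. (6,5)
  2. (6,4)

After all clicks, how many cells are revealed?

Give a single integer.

Click 1 (6,5) count=1: revealed 1 new [(6,5)] -> total=1
Click 2 (6,4) count=0: revealed 5 new [(5,3) (5,4) (5,5) (6,3) (6,4)] -> total=6

Answer: 6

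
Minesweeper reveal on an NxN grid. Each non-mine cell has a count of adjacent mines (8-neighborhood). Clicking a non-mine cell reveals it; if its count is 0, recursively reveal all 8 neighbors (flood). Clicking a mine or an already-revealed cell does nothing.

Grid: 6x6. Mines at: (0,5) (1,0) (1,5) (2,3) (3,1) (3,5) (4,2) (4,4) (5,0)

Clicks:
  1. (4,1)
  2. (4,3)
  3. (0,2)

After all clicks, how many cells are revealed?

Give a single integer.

Answer: 10

Derivation:
Click 1 (4,1) count=3: revealed 1 new [(4,1)] -> total=1
Click 2 (4,3) count=2: revealed 1 new [(4,3)] -> total=2
Click 3 (0,2) count=0: revealed 8 new [(0,1) (0,2) (0,3) (0,4) (1,1) (1,2) (1,3) (1,4)] -> total=10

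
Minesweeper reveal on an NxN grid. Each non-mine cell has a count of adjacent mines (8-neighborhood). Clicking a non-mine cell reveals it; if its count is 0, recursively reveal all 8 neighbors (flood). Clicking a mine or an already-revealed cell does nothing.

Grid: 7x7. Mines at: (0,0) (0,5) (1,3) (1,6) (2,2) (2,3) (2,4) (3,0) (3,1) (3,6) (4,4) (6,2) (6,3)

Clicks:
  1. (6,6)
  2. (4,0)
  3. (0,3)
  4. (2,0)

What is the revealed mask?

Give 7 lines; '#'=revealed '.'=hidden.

Answer: ...#...
.......
#......
.......
#....##
....###
....###

Derivation:
Click 1 (6,6) count=0: revealed 8 new [(4,5) (4,6) (5,4) (5,5) (5,6) (6,4) (6,5) (6,6)] -> total=8
Click 2 (4,0) count=2: revealed 1 new [(4,0)] -> total=9
Click 3 (0,3) count=1: revealed 1 new [(0,3)] -> total=10
Click 4 (2,0) count=2: revealed 1 new [(2,0)] -> total=11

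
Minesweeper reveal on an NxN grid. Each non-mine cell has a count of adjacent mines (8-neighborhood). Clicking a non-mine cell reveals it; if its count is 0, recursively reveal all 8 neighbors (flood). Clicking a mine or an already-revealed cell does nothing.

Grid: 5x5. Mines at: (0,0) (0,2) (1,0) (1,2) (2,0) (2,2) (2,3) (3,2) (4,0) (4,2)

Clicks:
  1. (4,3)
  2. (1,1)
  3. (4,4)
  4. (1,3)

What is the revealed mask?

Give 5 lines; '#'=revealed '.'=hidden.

Click 1 (4,3) count=2: revealed 1 new [(4,3)] -> total=1
Click 2 (1,1) count=6: revealed 1 new [(1,1)] -> total=2
Click 3 (4,4) count=0: revealed 3 new [(3,3) (3,4) (4,4)] -> total=5
Click 4 (1,3) count=4: revealed 1 new [(1,3)] -> total=6

Answer: .....
.#.#.
.....
...##
...##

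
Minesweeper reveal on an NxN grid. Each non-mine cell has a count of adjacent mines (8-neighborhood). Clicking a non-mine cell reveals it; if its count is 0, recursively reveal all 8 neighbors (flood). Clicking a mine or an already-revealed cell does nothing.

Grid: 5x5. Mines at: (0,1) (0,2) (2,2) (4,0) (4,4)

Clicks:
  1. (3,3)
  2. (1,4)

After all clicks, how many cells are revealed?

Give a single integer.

Click 1 (3,3) count=2: revealed 1 new [(3,3)] -> total=1
Click 2 (1,4) count=0: revealed 7 new [(0,3) (0,4) (1,3) (1,4) (2,3) (2,4) (3,4)] -> total=8

Answer: 8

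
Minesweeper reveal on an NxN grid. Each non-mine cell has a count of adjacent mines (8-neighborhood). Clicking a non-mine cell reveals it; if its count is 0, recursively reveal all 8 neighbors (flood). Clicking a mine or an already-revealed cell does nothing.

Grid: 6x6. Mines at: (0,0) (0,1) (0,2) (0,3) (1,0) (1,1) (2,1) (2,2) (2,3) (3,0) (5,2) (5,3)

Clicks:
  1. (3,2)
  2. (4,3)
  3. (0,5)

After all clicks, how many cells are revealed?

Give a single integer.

Answer: 14

Derivation:
Click 1 (3,2) count=3: revealed 1 new [(3,2)] -> total=1
Click 2 (4,3) count=2: revealed 1 new [(4,3)] -> total=2
Click 3 (0,5) count=0: revealed 12 new [(0,4) (0,5) (1,4) (1,5) (2,4) (2,5) (3,4) (3,5) (4,4) (4,5) (5,4) (5,5)] -> total=14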